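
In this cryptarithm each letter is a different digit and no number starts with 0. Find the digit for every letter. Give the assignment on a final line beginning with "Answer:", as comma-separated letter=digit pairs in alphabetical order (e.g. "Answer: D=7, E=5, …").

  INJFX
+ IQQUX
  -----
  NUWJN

Step 1. [col 1: X + X ≡ N (mod 10)] several values work for X in column 1 (X + X ≡ N (mod 10), carry-in 0); try X=6, so X=6.
Step 2. [col 1: X + X ≡ N (mod 10)] column 1: given X=6, carry-in 0, and digits 6 already taken and all letters distinct, X+X≡N (mod 10) forces N=2 ⇒ N=2.
Step 3. [col 2: F + U ≡ J (mod 10)] U=8 is one option consistent with column 2 (F + U ≡ J (mod 10), carry-in 1) — take it, so U=8.
Step 4. [col 2: F + U ≡ J (mod 10)] column 2 (F + U ≡ J (mod 10), carry-in 1) doesn't pin J yet; pick J=9 and continue, so J=9.
Step 5. [col 2: F + U ≡ J (mod 10)] column 2: given U=8, J=9, carry-in 1, and digits 2,6,8,9 already taken and all letters distinct, F+U≡J (mod 10) forces F=0. So F=0.
Step 6. [col 3: J + Q ≡ W (mod 10)] no forcing yet in column 3 (carry-in 0); W=4 is free and consistent — try it ⇒ W=4.
Step 7. [col 3: J + Q ≡ W (mod 10)] in column 3 we have J+Q≡W with carry-in 0; given J=9, W=4 and digits 0,2,4,6,8,9 already taken and all letters distinct, that pins Q to 5. So Q=5.
Step 8. [col 5: I + I ≡ N (mod 10)] column 5 reads I+I+carry(0)=N with N=2; with digits 0,2,4,5,6,8,9 already taken and all letters distinct, the only value for I is 1, so I=1.

Answer: F=0, I=1, J=9, N=2, Q=5, U=8, W=4, X=6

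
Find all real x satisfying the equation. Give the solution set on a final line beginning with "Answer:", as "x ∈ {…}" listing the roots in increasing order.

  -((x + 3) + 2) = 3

Step 1. [-((x + 3) + 2) = 3] LHS negated; negate both sides. So neg: (x + 3) + 2 = -3.
Step 2. [(x + 3) + 2 = -3] peel the +2: subtract 2 from each side, so sub: x + 3 = -5.
Step 3. [x + 3 = -5] subtract 3: x sits inside (… + 3), so sub: x = -8.

Answer: x ∈ {-8}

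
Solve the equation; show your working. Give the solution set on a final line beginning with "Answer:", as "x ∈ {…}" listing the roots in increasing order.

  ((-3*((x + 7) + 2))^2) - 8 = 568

Step 1. [((-3*((x + 7) + 2))^2) - 8 = 568] -8 is outermost — add 8 both sides. So sub: (-3*((x + 7) + 2))^2 = 576.
Step 2. [(-3*((x + 7) + 2))^2 = 576] √ both sides: 576 ≥ 0 gives two branches. So sqrt: -3*((x + 7) + 2) = 24 or -24.
Step 3. [-3*((x + 7) + 2) = 24 or -24] leading coefficient -3: divide by -3, so div: (x + 7) + 2 = -8 or 8.
Step 4. [(x + 7) + 2 = -8 or 8] 2 comes off first (subtract 2), so sub: x + 7 = -10 or 6.
Step 5. [x + 7 = -10 or 6] peel the +7: subtract 7 from each side. So sub: x = -17 or -1.

Answer: x ∈ {-17, -1}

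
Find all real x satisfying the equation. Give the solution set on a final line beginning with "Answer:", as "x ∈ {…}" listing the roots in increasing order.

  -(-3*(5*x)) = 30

Step 1. [-(-3*(5*x)) = 30] flip signs both sides. So neg: -3*(5*x) = -30.
Step 2. [-3*(5*x) = -30] -3·(inner) — divide through by -3, so div: 5*x = 10.
Step 3. [5*x = 10] 5·(inner) — divide through by 5 ⇒ div: x = 2.

Answer: x ∈ {2}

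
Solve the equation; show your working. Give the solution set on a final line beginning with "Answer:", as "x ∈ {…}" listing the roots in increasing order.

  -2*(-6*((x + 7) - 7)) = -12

Step 1. [-2*(-6*((x + 7) - 7)) = -12] leading coefficient -2: divide by -2. So div: -6*((x + 7) - 7) = 6.
Step 2. [-6*((x + 7) - 7) = 6] divide by the outer -6. So div: (x + 7) - 7 = -1.
Step 3. [(x + 7) - 7 = -1] peel the -7: add 7 from each side ⇒ sub: x + 7 = 6.
Step 4. [x + 7 = 6] peel the +7: subtract 7 from each side, so sub: x = -1.

Answer: x ∈ {-1}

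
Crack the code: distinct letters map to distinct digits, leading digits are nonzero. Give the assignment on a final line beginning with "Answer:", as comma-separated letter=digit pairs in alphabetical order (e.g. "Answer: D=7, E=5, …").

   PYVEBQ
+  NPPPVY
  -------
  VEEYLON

Step 1. [col 1: Q + Y ≡ N (mod 10)] no forcing yet in column 1 (carry-in 0); N=7 is free and consistent — try it ⇒ N=7.
Step 2. [col 1: Q + Y ≡ N (mod 10)] Q=9 is one option consistent with column 1 (Q + Y ≡ N (mod 10), carry-in 0) — take it. So Q=9.
Step 3. [col 1: Q + Y ≡ N (mod 10)] column 1: given Q=9, N=7, carry-in 0, and digits 7,9 already taken and all letters distinct, Q+Y≡N (mod 10) forces Y=8 ⇒ Y=8.
Step 4. [col 2: B + V ≡ O (mod 10)] O=5 is one option consistent with column 2 (B + V ≡ O (mod 10), carry-in 1) — take it. So O=5.
Step 5. [col 2: B + V ≡ O (mod 10)] no forcing yet in column 2 (carry-in 1); B=3 is free and consistent — try it. So B=3.
Step 6. [col 2: B + V ≡ O (mod 10)] column 2 reads B+V+carry(1)=O with B=3, O=5; with digits 3,5,7,8,9 already taken and all letters distinct, the only value for V is 1. So V=1.
Step 7. [col 3: E + P ≡ L (mod 10)] L=0 is one option consistent with column 3 (E + P ≡ L (mod 10), carry-in 0) — take it. So L=0.
Step 8. [col 3: E + P ≡ L (mod 10)] no forcing yet in column 3 (carry-in 0); E=4 is free and consistent — try it, so E=4.
Step 9. [col 3: E + P ≡ L (mod 10)] column 3 reads E+P+carry(0)=L with E=4, L=0; with digits 0,1,3,4,5,7,8,9 already taken and all letters distinct, the only value for P is 6, so P=6.

Answer: B=3, E=4, L=0, N=7, O=5, P=6, Q=9, V=1, Y=8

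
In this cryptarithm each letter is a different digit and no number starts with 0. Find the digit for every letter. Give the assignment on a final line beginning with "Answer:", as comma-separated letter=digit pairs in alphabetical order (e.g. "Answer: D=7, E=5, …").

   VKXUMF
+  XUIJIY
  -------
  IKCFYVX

Step 1. [I] I is the leading digit of a 7-digit sum of two 6-digit numbers; the final carry is exactly 1. So I=1.
Step 2. [col 1: F + Y ≡ X (mod 10)] several values work for X in column 1 (F + Y ≡ X (mod 10), carry-in 0); try X=4, so X=4.
Step 3. [col 1: F + Y ≡ X (mod 10)] several values work for Y in column 1 (F + Y ≡ X (mod 10), carry-in 0); try Y=9, so Y=9.
Step 4. [col 1: F + Y ≡ X (mod 10)] from column 1 (Y=9, X=4, carry-in 0, digits 1,4,9 already taken and all letters distinct): F must equal 5 ⇒ F=5.
Step 5. [col 2: M + I ≡ V (mod 10)] V=8 is one option consistent with column 2 (M + I ≡ V (mod 10), carry-in 1) — take it, so V=8.
Step 6. [col 2: M + I ≡ V (mod 10)] from column 2 (I=1, V=8, carry-in 1, digits 1,4,5,8,9 already taken and all letters distinct): M must equal 6. So M=6.
Step 7. [col 3: U + J ≡ Y (mod 10)] several values work for U in column 3 (U + J ≡ Y (mod 10), carry-in 0); try U=7. So U=7.
Step 8. [col 3: U + J ≡ Y (mod 10)] from column 3 (U=7, Y=9, carry-in 0, digits 1,4,5,6,7,8,9 already taken and all letters distinct): J must equal 2 ⇒ J=2.
Step 9. [col 5: K + U ≡ C (mod 10)] column 5: given U=7, carry-in 0, and digits 1,2,4,5,6,7,8,9 already taken and all letters distinct, K+U≡C (mod 10) forces K=3, so K=3.
Step 10. [col 5: K + U ≡ C (mod 10)] column 5 reads K+U+carry(0)=C with K=3, U=7; with digits 1,2,3,4,5,6,7,8,9 already taken and all letters distinct, the only value for C is 0, so C=0.

Answer: C=0, F=5, I=1, J=2, K=3, M=6, U=7, V=8, X=4, Y=9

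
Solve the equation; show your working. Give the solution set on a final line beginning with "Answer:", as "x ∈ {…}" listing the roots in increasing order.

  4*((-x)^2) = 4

Step 1. [4*((-x)^2) = 4] leading coefficient 4: divide by 4. So div: (-x)^2 = 1.
Step 2. [(-x)^2 = 1] LHS squared, RHS 1 ≥ 0: apply √ (±) ⇒ sqrt: -x = 1 or -1.
Step 3. [-x = 1 or -1] flip signs both sides, so neg: x = -1 or 1.

Answer: x ∈ {-1, 1}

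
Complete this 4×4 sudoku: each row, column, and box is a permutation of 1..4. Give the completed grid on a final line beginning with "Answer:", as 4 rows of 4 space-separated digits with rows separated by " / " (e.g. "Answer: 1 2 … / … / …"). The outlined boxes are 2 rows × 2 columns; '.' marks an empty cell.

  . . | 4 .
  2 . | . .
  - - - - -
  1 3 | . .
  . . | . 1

Step 1. [r3c3∈{2}] r3c3 has the single candidate 2, so r3c3=2.
Step 2. [r2c2∈{1,4}] r2c2 is the only open cell in row 2 admitting 4, so r2c2=4.
Step 3. [r2c4∈{3}] r2c4's peers cover all but 3. So r2c4=3.
Step 4. [r4c3∈{3}] r4c3's peers cover all but 3. So r4c3=3.
Step 5. [r4c2∈{2}] r4c2's peers cover all but 2. So r4c2=2.
Step 6. [r2c3∈{1}] nothing but 1 survives at r2c3. So r2c3=1.
Step 7. [r1c1∈{3}] only 3 remains possible at r1c1. So r1c1=3.
Step 8. [r1c2∈{1}] nothing but 1 survives at r1c2, so r1c2=1.
Step 9. [r4c1∈{4}] r4c1's peers cover all but 4. So r4c1=4.
Step 10. [r1c4∈{2}] r1c4 has the single candidate 2 ⇒ r1c4=2.
Step 11. [r3c4∈{4}] r3c4 has the single candidate 4 ⇒ r3c4=4.

Answer: 3 1 4 2 / 2 4 1 3 / 1 3 2 4 / 4 2 3 1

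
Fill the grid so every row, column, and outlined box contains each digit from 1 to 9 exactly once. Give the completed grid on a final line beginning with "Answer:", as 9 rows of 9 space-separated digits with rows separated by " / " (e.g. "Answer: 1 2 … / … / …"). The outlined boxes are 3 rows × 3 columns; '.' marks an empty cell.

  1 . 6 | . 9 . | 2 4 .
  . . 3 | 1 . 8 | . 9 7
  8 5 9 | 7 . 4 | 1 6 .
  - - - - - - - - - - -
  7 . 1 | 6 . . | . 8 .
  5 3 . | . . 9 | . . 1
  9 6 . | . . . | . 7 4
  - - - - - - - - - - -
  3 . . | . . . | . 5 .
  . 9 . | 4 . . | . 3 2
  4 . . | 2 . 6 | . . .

Step 1. [r9c5∈{1,3,5,7,8}] across row 9, 3 lands solely at r9c5 ⇒ r9c5=3.
Step 2. [r5c5∈{2,4,7,8}] row 5 places 7 nowhere but r5c5, so r5c5=7.
Step 3. [r7c7∈{4,6,7,8,9}] r7c7 is the only open cell in row 7 admitting 4. So r7c7=4.
Step 4. [r5c4∈{8}] r5c4's peers cover all but 8. So r5c4=8.
Step 5. [r6c3∈{2,8}] r6c3 is the only open cell in row 6 admitting 8 ⇒ r6c3=8.
Step 6. [r2c7∈{5}] r2c7's peers cover all but 5. So r2c7=5.
Step 7. [r6c7∈{3}] r6c7's peers cover all but 3. So r6c7=3.
Step 8. [r6c4∈{5}] r6c4 is down to just 5. So r6c4=5.
Step 9. [r8c5∈{1,5,8}] across col 5, 5 lands solely at r8c5, so r8c5=5.
Step 10. [r8c3∈{7}] nothing but 7 survives at r8c3, so r8c3=7.
Step 11. [r8c7∈{6,8}] in row 8, 8 fits only at r8c7. So r8c7=8.
Step 12. [r8c6∈{1}] only 1 remains possible at r8c6, so r8c6=1.
Step 13. [r6c6∈{2}] r6c6 is down to just 2 ⇒ r6c6=2.
Step 14. [r4c2∈{2,4}] across row 4, 2 lands solely at r4c2, so r4c2=2.
Step 15. [r9c9∈{9}] r9c9 is down to just 9. So r9c9=9.
Step 16. [r9c2∈{1,8}] row 9 places 8 nowhere but r9c2 ⇒ r9c2=8.
Step 17. [r1c4∈{3}] r1c4's peers cover all but 3. So r1c4=3.
Step 18. [r3c5∈{2}] r3c5 has the single candidate 2. So r3c5=2.
Step 19. [r6c5∈{1}] r6c5 is down to just 1 ⇒ r6c5=1.
Step 20. [r7c5∈{8}] r7c5's peers cover all but 8, so r7c5=8.
Step 21. [r1c9∈{8}] r1c9 is down to just 8. So r1c9=8.
Step 22. [r4c7∈{9}] r4c7's peers cover all but 9 ⇒ r4c7=9.
Step 23. [r2c2∈{4}] nothing but 4 survives at r2c2, so r2c2=4.
Step 24. [r7c9∈{6}] only 6 remains possible at r7c9 ⇒ r7c9=6.
Step 25. [r9c8∈{1}] r9c8 is down to just 1, so r9c8=1.
Step 26. [r7c6∈{7}] nothing but 7 survives at r7c6 ⇒ r7c6=7.
Step 27. [r4c5∈{4}] r4c5's peers cover all but 4. So r4c5=4.
Step 28. [r5c8∈{2}] nothing but 2 survives at r5c8, so r5c8=2.
Step 29. [r5c3∈{4}] nothing but 4 survives at r5c3. So r5c3=4.
Step 30. [r9c7∈{7}] r9c7 has the single candidate 7 ⇒ r9c7=7.
Step 31. [r3c9∈{3}] r3c9 is down to just 3 ⇒ r3c9=3.
Step 32. [r2c5∈{6}] only 6 remains possible at r2c5 ⇒ r2c5=6.
Step 33. [r8c1∈{6}] r8c1's peers cover all but 6 ⇒ r8c1=6.
Step 34. [r7c2∈{1}] r7c2 has the single candidate 1, so r7c2=1.
Step 35. [r4c9∈{5}] r4c9 is down to just 5, so r4c9=5.
Step 36. [r7c3∈{2}] only 2 remains possible at r7c3. So r7c3=2.
Step 37. [r5c7∈{6}] nothing but 6 survives at r5c7. So r5c7=6.
Step 38. [r9c3∈{5}] r9c3 is down to just 5, so r9c3=5.
Step 39. [r1c2∈{7}] r1c2's peers cover all but 7, so r1c2=7.
Step 40. [r2c1∈{2}] r2c1 is down to just 2. So r2c1=2.
Step 41. [r1c6∈{5}] r1c6 has the single candidate 5. So r1c6=5.
Step 42. [r4c6∈{3}] r4c6 is down to just 3, so r4c6=3.
Step 43. [r7c4∈{9}] only 9 remains possible at r7c4, so r7c4=9.

Answer: 1 7 6 3 9 5 2 4 8 / 2 4 3 1 6 8 5 9 7 / 8 5 9 7 2 4 1 6 3 / 7 2 1 6 4 3 9 8 5 / 5 3 4 8 7 9 6 2 1 / 9 6 8 5 1 2 3 7 4 / 3 1 2 9 8 7 4 5 6 / 6 9 7 4 5 1 8 3 2 / 4 8 5 2 3 6 7 1 9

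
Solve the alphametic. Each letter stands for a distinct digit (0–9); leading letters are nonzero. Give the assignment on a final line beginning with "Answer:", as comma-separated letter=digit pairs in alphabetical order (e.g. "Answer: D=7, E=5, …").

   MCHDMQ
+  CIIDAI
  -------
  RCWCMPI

Step 1. [R] R is the leading digit of a 7-digit sum of two 6-digit numbers; the final carry is exactly 1. So R=1.
Step 2. [col 1: Q + I ≡ I (mod 10)] in column 1 we have Q+I≡I with carry-in 0; given nothing yet and digits 1 already taken and all letters distinct, that pins Q to 0 ⇒ Q=0.
Step 3. [col 1: Q + I ≡ I (mod 10)] several values work for I in column 1 (Q + I ≡ I (mod 10), carry-in 0); try I=8 ⇒ I=8.
Step 4. [col 2: M + A ≡ P (mod 10)] no forcing yet in column 2 (carry-in 0); P=6 is free and consistent — try it ⇒ P=6.
Step 5. [col 2: M + A ≡ P (mod 10)] M=9 is one option consistent with column 2 (M + A ≡ P (mod 10), carry-in 0) — take it. So M=9.
Step 6. [col 2: M + A ≡ P (mod 10)] in column 2 we have M+A≡P with carry-in 0; given M=9, P=6 and digits 0,1,6,8,9 already taken and all letters distinct, that pins A to 7, so A=7.
Step 7. [col 3: D + D ≡ M (mod 10)] from column 3 (M=9, carry-in 1, digits 0,1,6,7,8,9 already taken and all letters distinct): D must equal 4. So D=4.
Step 8. [col 4: H + I ≡ C (mod 10)] in column 4 we have H+I≡C with carry-in 0; given I=8 and digits 0,1,4,6,7,8,9 already taken and all letters distinct, that pins H to 5. So H=5.
Step 9. [col 4: H + I ≡ C (mod 10)] column 4 reads H+I+carry(0)=C with H=5, I=8; with digits 0,1,4,5,6,7,8,9 already taken and all letters distinct, the only value for C is 3 ⇒ C=3.
Step 10. [col 5: C + I ≡ W (mod 10)] column 5 reads C+I+carry(1)=W with C=3, I=8; with digits 0,1,3,4,5,6,7,8,9 already taken and all letters distinct, the only value for W is 2 ⇒ W=2.

Answer: A=7, C=3, D=4, H=5, I=8, M=9, P=6, Q=0, R=1, W=2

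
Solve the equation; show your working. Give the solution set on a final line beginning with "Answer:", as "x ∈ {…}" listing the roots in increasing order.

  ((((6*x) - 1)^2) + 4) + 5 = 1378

Step 1. [((((6*x) - 1)^2) + 4) + 5 = 1378] subtract 5: x sits inside (… + 5) ⇒ sub: (((6*x) - 1)^2) + 4 = 1373.
Step 2. [(((6*x) - 1)^2) + 4 = 1373] subtract 4: x sits inside (… + 4). So sub: ((6*x) - 1)^2 = 1369.
Step 3. [((6*x) - 1)^2 = 1369] √ both sides: 1369 ≥ 0 gives two branches ⇒ sqrt: (6*x) - 1 = 37 or -37.
Step 4. [(6*x) - 1 = 37 or -37] 1 comes off first (add 1), so sub: 6*x = 38 or -36.
Step 5. [6*x = 38 or -36] 6 out front; divide by 6 ⇒ div: x = 19/3 or -6.

Answer: x ∈ {-6, 19/3}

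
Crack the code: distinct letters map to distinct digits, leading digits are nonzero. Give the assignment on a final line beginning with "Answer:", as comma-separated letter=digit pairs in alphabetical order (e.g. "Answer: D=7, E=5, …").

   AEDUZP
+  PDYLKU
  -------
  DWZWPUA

Step 1. [col 1: P + U ≡ A (mod 10)] column 1 (P + U ≡ A (mod 10), carry-in 0) doesn't pin U yet; pick U=4 and continue ⇒ U=4.
Step 2. [col 1: P + U ≡ A (mod 10)] P=8 is one option consistent with column 1 (P + U ≡ A (mod 10), carry-in 0) — take it. So P=8.
Step 3. [col 1: P + U ≡ A (mod 10)] from column 1 (P=8, U=4, carry-in 0, digits 4,8 already taken and all letters distinct): A must equal 2, so A=2.
Step 4. [col 2: Z + K ≡ U (mod 10)] no forcing yet in column 2 (carry-in 1); Z=7 is free and consistent — try it, so Z=7.
Step 5. [D] D is the leading digit of a 7-digit sum of two 6-digit numbers; the final carry is exactly 1 ⇒ D=1.
Step 6. [col 2: Z + K ≡ U (mod 10)] from column 2 (Z=7, U=4, carry-in 1, digits 1,2,4,7,8 already taken and all letters distinct): K must equal 6, so K=6.
Step 7. [col 3: U + L ≡ P (mod 10)] from column 3 (U=4, P=8, carry-in 1, digits 1,2,4,6,7,8 already taken and all letters distinct): L must equal 3. So L=3.
Step 8. [col 4: D + Y ≡ W (mod 10)] from column 4 (D=1, carry-in 0, digits 1,2,3,4,6,7,8 already taken and all letters distinct): Y must equal 9. So Y=9.
Step 9. [col 4: D + Y ≡ W (mod 10)] column 4 reads D+Y+carry(0)=W with D=1, Y=9; with digits 1,2,3,4,6,7,8,9 already taken and all letters distinct, the only value for W is 0. So W=0.
Step 10. [col 5: E + D ≡ Z (mod 10)] column 5: given D=1, Z=7, carry-in 1, and digits 0,1,2,3,4,6,7,8,9 already taken and all letters distinct, E+D≡Z (mod 10) forces E=5. So E=5.

Answer: A=2, D=1, E=5, K=6, L=3, P=8, U=4, W=0, Y=9, Z=7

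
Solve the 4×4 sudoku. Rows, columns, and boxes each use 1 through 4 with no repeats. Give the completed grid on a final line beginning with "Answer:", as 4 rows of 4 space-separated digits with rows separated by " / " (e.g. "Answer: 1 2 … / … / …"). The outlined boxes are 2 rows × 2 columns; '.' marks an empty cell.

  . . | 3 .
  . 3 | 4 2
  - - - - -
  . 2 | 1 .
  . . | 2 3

Step 1. [r2c1∈{1}] r2c1 is down to just 1, so r2c1=1.
Step 2. [r4c1∈{4}] only 4 remains possible at r4c1, so r4c1=4.
Step 3. [r1c1∈{2}] nothing but 2 survives at r1c1, so r1c1=2.
Step 4. [r1c2∈{4}] r1c2 is down to just 4, so r1c2=4.
Step 5. [r3c1∈{3}] only 3 remains possible at r3c1 ⇒ r3c1=3.
Step 6. [r3c4∈{4}] r3c4 has the single candidate 4 ⇒ r3c4=4.
Step 7. [r1c4∈{1}] nothing but 1 survives at r1c4. So r1c4=1.
Step 8. [r4c2∈{1}] r4c2 is down to just 1 ⇒ r4c2=1.

Answer: 2 4 3 1 / 1 3 4 2 / 3 2 1 4 / 4 1 2 3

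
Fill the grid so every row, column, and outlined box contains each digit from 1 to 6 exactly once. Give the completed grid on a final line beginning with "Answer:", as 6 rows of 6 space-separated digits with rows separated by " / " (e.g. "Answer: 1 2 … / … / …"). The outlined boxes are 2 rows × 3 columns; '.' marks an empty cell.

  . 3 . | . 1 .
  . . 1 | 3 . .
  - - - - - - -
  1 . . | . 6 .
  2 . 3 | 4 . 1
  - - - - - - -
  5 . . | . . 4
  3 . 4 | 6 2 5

Step 1. [r3c3∈{5}] nothing but 5 survives at r3c3. So r3c3=5.
Step 2. [r2c2∈{2,4,5,6}] across col 2, 5 lands solely at r2c2, so r2c2=5.
Step 3. [r2c6∈{2,6}] in row 2, 2 fits only at r2c6, so r2c6=2.
Step 4. [r5c2∈{1,2,6}] r5c2 is the only open cell in col 2 admitting 2. So r5c2=2.
Step 5. [r2c1∈{4,6}] 6 has one home in row 2: r2c1 ⇒ r2c1=6.
Step 6. [r5c3∈{6}] r5c3 is down to just 6 ⇒ r5c3=6.
Step 7. [r5c4∈{1}] nothing but 1 survives at r5c4. So r5c4=1.
Step 8. [r1c6∈{6}] r1c6 is down to just 6, so r1c6=6.
Step 9. [r4c5∈{5}] r4c5 is down to just 5. So r4c5=5.
Step 10. [r6c2∈{1}] nothing but 1 survives at r6c2, so r6c2=1.
Step 11. [r2c5∈{4}] nothing but 4 survives at r2c5, so r2c5=4.
Step 12. [r3c6∈{3}] only 3 remains possible at r3c6, so r3c6=3.
Step 13. [r1c4∈{5}] r1c4 has the single candidate 5. So r1c4=5.
Step 14. [r5c5∈{3}] r5c5's peers cover all but 3 ⇒ r5c5=3.
Step 15. [r3c2∈{4}] r3c2 has the single candidate 4 ⇒ r3c2=4.
Step 16. [r3c4∈{2}] nothing but 2 survives at r3c4, so r3c4=2.
Step 17. [r1c1∈{4}] only 4 remains possible at r1c1, so r1c1=4.
Step 18. [r1c3∈{2}] r1c3 has the single candidate 2 ⇒ r1c3=2.
Step 19. [r4c2∈{6}] r4c2 has the single candidate 6 ⇒ r4c2=6.

Answer: 4 3 2 5 1 6 / 6 5 1 3 4 2 / 1 4 5 2 6 3 / 2 6 3 4 5 1 / 5 2 6 1 3 4 / 3 1 4 6 2 5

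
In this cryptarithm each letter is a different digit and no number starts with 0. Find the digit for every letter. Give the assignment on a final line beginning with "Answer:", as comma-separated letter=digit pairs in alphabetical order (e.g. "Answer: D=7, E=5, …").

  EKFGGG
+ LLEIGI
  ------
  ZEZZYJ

Step 1. [col 1: G + I ≡ J (mod 10)] no forcing yet in column 1 (carry-in 0); I=1 is free and consistent — try it ⇒ I=1.
Step 2. [col 1: G + I ≡ J (mod 10)] G=6 is one option consistent with column 1 (G + I ≡ J (mod 10), carry-in 0) — take it. So G=6.
Step 3. [col 1: G + I ≡ J (mod 10)] column 1 reads G+I+carry(0)=J with G=6, I=1; with digits 1,6 already taken and all letters distinct, the only value for J is 7 ⇒ J=7.
Step 4. [col 2: G + G ≡ Y (mod 10)] column 2 reads G+G+carry(0)=Y with G=6; with digits 1,6,7 already taken and all letters distinct, the only value for Y is 2 ⇒ Y=2.
Step 5. [col 3: G + I ≡ Z (mod 10)] column 3 reads G+I+carry(1)=Z with G=6, I=1; with digits 1,2,6,7 already taken and all letters distinct, the only value for Z is 8. So Z=8.
Step 6. [col 4: F + E ≡ Z (mod 10)] several values work for E in column 4 (F + E ≡ Z (mod 10), carry-in 0); try E=3, so E=3.
Step 7. [col 4: F + E ≡ Z (mod 10)] in column 4 we have F+E≡Z with carry-in 0; given E=3, Z=8 and digits 1,2,3,6,7,8 already taken and all letters distinct, that pins F to 5 ⇒ F=5.
Step 8. [col 5: K + L ≡ E (mod 10)] column 5 (K + L ≡ E (mod 10), carry-in 0) doesn't pin L yet; pick L=4 and continue, so L=4.
Step 9. [col 5: K + L ≡ E (mod 10)] column 5: given L=4, E=3, carry-in 0, and digits 1,2,3,4,5,6,7,8 already taken and all letters distinct, K+L≡E (mod 10) forces K=9. So K=9.

Answer: E=3, F=5, G=6, I=1, J=7, K=9, L=4, Y=2, Z=8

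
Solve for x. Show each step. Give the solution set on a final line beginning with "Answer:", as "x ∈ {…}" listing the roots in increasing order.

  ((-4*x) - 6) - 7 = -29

Step 1. [((-4*x) - 6) - 7 = -29] the outer -7 inverts by adding 7 ⇒ sub: (-4*x) - 6 = -22.
Step 2. [(-4*x) - 6 = -22] the outer -6 inverts by adding 6. So sub: -4*x = -16.
Step 3. [-4*x = -16] -4·(inner) — divide through by -4 ⇒ div: x = 4.

Answer: x ∈ {4}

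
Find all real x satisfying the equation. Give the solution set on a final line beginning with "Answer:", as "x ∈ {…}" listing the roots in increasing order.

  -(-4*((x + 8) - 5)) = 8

Step 1. [-(-4*((x + 8) - 5)) = 8] leading − — multiply by −1 ⇒ neg: -4*((x + 8) - 5) = -8.
Step 2. [-4*((x + 8) - 5) = -8] -4·(inner) — divide through by -4 ⇒ div: (x + 8) - 5 = 2.
Step 3. [(x + 8) - 5 = 2] the outer -5 inverts by adding 5 ⇒ sub: x + 8 = 7.
Step 4. [x + 8 = 7] subtract 8: x sits inside (… + 8), so sub: x = -1.

Answer: x ∈ {-1}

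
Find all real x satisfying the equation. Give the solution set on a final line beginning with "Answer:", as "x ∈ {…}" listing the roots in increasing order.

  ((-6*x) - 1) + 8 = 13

Step 1. [((-6*x) - 1) + 8 = 13] 8 comes off first (subtract 8) ⇒ sub: (-6*x) - 1 = 5.
Step 2. [(-6*x) - 1 = 5] add 1: x sits inside (… - 1). So sub: -6*x = 6.
Step 3. [-6*x = 6] leading coefficient -6: divide by -6. So div: x = -1.

Answer: x ∈ {-1}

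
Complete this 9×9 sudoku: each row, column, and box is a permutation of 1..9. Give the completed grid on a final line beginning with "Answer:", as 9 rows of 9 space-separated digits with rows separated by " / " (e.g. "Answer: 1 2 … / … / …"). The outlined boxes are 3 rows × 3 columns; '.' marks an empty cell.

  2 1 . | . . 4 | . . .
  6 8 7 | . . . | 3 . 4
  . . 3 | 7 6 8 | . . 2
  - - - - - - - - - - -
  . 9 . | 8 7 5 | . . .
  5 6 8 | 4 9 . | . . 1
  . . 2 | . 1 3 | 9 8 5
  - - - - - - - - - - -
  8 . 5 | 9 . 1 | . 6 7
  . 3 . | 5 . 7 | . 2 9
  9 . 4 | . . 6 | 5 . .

Step 1. [r7c5∈{2,3,4}] across row 7, 3 lands solely at r7c5. So r7c5=3.
Step 2. [r4c1∈{1,3,4}] across col 1, 3 lands solely at r4c1, so r4c1=3.
Step 3. [r3c8∈{1,5,9}] row 3 places 9 nowhere but r3c8, so r3c8=9.
Step 4. [r9c8∈{1,3}] in row 9, 1 fits only at r9c8 ⇒ r9c8=1.
Step 5. [r4c7∈{2,4,6}] in row 4, 2 fits only at r4c7, so r4c7=2.
Step 6. [r1c7∈{6,7,8}] 6 has one home in col 7: r1c7, so r1c7=6.
Step 7. [r9c4∈{2}] r9c4's peers cover all but 2 ⇒ r9c4=2.
Step 8. [r8c7∈{4,8}] 8 has one home in col 7: r8c7, so r8c7=8.
Step 9. [r1c5∈{5}] nothing but 5 survives at r1c5, so r1c5=5.
Step 10. [r6c1∈{4,7}] col 1 places 7 nowhere but r6c1, so r6c1=7.
Step 11. [r3c1∈{4}] nothing but 4 survives at r3c1 ⇒ r3c1=4.
Step 12. [r8c1∈{1}] r8c1 has the single candidate 1. So r8c1=1.
Step 13. [r1c8∈{7}] only 7 remains possible at r1c8. So r1c8=7.
Step 14. [r2c5∈{2}] r2c5 has the single candidate 2 ⇒ r2c5=2.
Step 15. [r9c5∈{8}] r9c5's peers cover all but 8 ⇒ r9c5=8.
Step 16. [r6c4∈{6}] r6c4 is down to just 6, so r6c4=6.
Step 17. [r8c3∈{6}] nothing but 6 survives at r8c3, so r8c3=6.
Step 18. [r5c6∈{2}] nothing but 2 survives at r5c6, so r5c6=2.
Step 19. [r5c7∈{7}] r5c7 has the single candidate 7 ⇒ r5c7=7.
Step 20. [r3c2∈{5}] r3c2's peers cover all but 5. So r3c2=5.
Step 21. [r5c8∈{3}] r5c8 is down to just 3 ⇒ r5c8=3.
Step 22. [r1c9∈{8}] r1c9 has the single candidate 8. So r1c9=8.
Step 23. [r1c4∈{3}] only 3 remains possible at r1c4. So r1c4=3.
Step 24. [r1c3∈{9}] r1c3 is down to just 9. So r1c3=9.
Step 25. [r3c7∈{1}] nothing but 1 survives at r3c7 ⇒ r3c7=1.
Step 26. [r6c2∈{4}] r6c2 is down to just 4. So r6c2=4.
Step 27. [r2c6∈{9}] r2c6 is down to just 9 ⇒ r2c6=9.
Step 28. [r7c7∈{4}] only 4 remains possible at r7c7. So r7c7=4.
Step 29. [r4c9∈{6}] r4c9 has the single candidate 6. So r4c9=6.
Step 30. [r4c8∈{4}] r4c8's peers cover all but 4 ⇒ r4c8=4.
Step 31. [r7c2∈{2}] r7c2 has the single candidate 2. So r7c2=2.
Step 32. [r4c3∈{1}] nothing but 1 survives at r4c3, so r4c3=1.
Step 33. [r2c8∈{5}] nothing but 5 survives at r2c8 ⇒ r2c8=5.
Step 34. [r9c9∈{3}] r9c9 is down to just 3 ⇒ r9c9=3.
Step 35. [r8c5∈{4}] r8c5 has the single candidate 4, so r8c5=4.
Step 36. [r2c4∈{1}] r2c4 has the single candidate 1 ⇒ r2c4=1.
Step 37. [r9c2∈{7}] only 7 remains possible at r9c2. So r9c2=7.

Answer: 2 1 9 3 5 4 6 7 8 / 6 8 7 1 2 9 3 5 4 / 4 5 3 7 6 8 1 9 2 / 3 9 1 8 7 5 2 4 6 / 5 6 8 4 9 2 7 3 1 / 7 4 2 6 1 3 9 8 5 / 8 2 5 9 3 1 4 6 7 / 1 3 6 5 4 7 8 2 9 / 9 7 4 2 8 6 5 1 3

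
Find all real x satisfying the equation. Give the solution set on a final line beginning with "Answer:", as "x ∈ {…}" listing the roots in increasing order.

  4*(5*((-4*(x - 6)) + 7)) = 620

Step 1. [4*(5*((-4*(x - 6)) + 7)) = 620] leading coefficient 4: divide by 4 ⇒ div: 5*((-4*(x - 6)) + 7) = 155.
Step 2. [5*((-4*(x - 6)) + 7) = 155] 5 out front; divide by 5. So div: (-4*(x - 6)) + 7 = 31.
Step 3. [(-4*(x - 6)) + 7 = 31] peel the +7: subtract 7 from each side ⇒ sub: -4*(x - 6) = 24.
Step 4. [-4*(x - 6) = 24] -4 out front; divide by -4. So div: x - 6 = -6.
Step 5. [x - 6 = -6] peel the -6: add 6 from each side. So sub: x = 0.

Answer: x ∈ {0}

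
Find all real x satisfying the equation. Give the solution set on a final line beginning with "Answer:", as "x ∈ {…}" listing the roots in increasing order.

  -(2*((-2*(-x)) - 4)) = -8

Step 1. [-(2*((-2*(-x)) - 4)) = -8] leading − — multiply by −1 ⇒ neg: 2*((-2*(-x)) - 4) = 8.
Step 2. [2*((-2*(-x)) - 4) = 8] divide by the outer 2. So div: (-2*(-x)) - 4 = 4.
Step 3. [(-2*(-x)) - 4 = 4] add 4: x sits inside (… - 4), so sub: -2*(-x) = 8.
Step 4. [-2*(-x) = 8] -2 out front; divide by -2 ⇒ div: -x = -4.
Step 5. [-x = -4] flip signs both sides ⇒ neg: x = 4.

Answer: x ∈ {4}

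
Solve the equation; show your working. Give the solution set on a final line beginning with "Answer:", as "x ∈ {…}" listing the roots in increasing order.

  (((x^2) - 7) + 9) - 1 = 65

Step 1. [(((x^2) - 7) + 9) - 1 = 65] add 1: x sits inside (… - 1) ⇒ sub: ((x^2) - 7) + 9 = 66.
Step 2. [((x^2) - 7) + 9 = 66] 9 comes off first (subtract 9). So sub: (x^2) - 7 = 57.
Step 3. [(x^2) - 7 = 57] the outer -7 inverts by adding 7. So sub: x^2 = 64.
Step 4. [x^2 = 64] 64 ≥ 0, LHS is (·)² — take ±√. So sqrt: x = 8 or -8.

Answer: x ∈ {-8, 8}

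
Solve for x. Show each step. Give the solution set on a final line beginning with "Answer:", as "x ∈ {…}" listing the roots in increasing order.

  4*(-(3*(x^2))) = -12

Step 1. [4*(-(3*(x^2))) = -12] divide by the outer 4, so div: -(3*(x^2)) = -3.
Step 2. [-(3*(x^2)) = -3] leading − — multiply by −1 ⇒ neg: 3*(x^2) = 3.
Step 3. [3*(x^2) = 3] divide by the outer 3 ⇒ div: x^2 = 1.
Step 4. [x^2 = 1] √ both sides: 1 ≥ 0 gives two branches. So sqrt: x = 1 or -1.

Answer: x ∈ {-1, 1}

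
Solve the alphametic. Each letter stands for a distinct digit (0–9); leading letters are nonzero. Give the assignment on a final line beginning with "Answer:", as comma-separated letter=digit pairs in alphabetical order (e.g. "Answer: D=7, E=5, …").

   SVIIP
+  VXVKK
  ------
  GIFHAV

Step 1. [col 1: P + K ≡ V (mod 10)] several values work for K in column 1 (P + K ≡ V (mod 10), carry-in 0); try K=3 ⇒ K=3.
Step 2. [G] adding two 5-digit numbers gives at most 5+1 digits, and here it does — G is that final carry and must be 1. So G=1.
Step 3. [col 1: P + K ≡ V (mod 10)] no forcing yet in column 1 (carry-in 0); P=5 is free and consistent — try it ⇒ P=5.
Step 4. [col 1: P + K ≡ V (mod 10)] column 1: given P=5, K=3, carry-in 0, and digits 1,3,5 already taken and all letters distinct, P+K≡V (mod 10) forces V=8 ⇒ V=8.
Step 5. [col 2: I + K ≡ A (mod 10)] several values work for A in column 2 (I + K ≡ A (mod 10), carry-in 0); try A=7. So A=7.
Step 6. [col 2: I + K ≡ A (mod 10)] from column 2 (K=3, A=7, carry-in 0, digits 1,3,5,7,8 already taken and all letters distinct): I must equal 4 ⇒ I=4.
Step 7. [col 3: I + V ≡ H (mod 10)] in column 3 we have I+V≡H with carry-in 0; given I=4, V=8 and digits 1,3,4,5,7,8 already taken and all letters distinct, that pins H to 2. So H=2.
Step 8. [col 4: V + X ≡ F (mod 10)] in column 4 we have V+X≡F with carry-in 1; given V=8 and digits 1,2,3,4,5,7,8 already taken and all letters distinct, that pins F to 9, so F=9.
Step 9. [col 4: V + X ≡ F (mod 10)] column 4 reads V+X+carry(1)=F with V=8, F=9; with digits 1,2,3,4,5,7,8,9 already taken and all letters distinct, the only value for X is 0 ⇒ X=0.
Step 10. [col 5: S + V ≡ I (mod 10)] from column 5 (V=8, I=4, carry-in 0, digits 0,1,2,3,4,5,7,8,9 already taken and all letters distinct): S must equal 6 ⇒ S=6.

Answer: A=7, F=9, G=1, H=2, I=4, K=3, P=5, S=6, V=8, X=0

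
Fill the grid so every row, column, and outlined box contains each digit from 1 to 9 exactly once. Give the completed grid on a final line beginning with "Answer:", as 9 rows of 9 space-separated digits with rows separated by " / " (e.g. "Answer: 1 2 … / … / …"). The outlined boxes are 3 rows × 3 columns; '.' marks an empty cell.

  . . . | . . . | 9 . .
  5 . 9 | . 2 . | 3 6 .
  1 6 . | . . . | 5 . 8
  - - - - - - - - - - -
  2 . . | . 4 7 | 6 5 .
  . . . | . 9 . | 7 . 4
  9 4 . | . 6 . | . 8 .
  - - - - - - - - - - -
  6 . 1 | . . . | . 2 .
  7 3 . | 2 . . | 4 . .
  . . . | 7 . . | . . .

Step 1. [r1c4∈{1,3,4,5,6,8}] across col 4, 6 lands solely at r1c4. So r1c4=6.
Step 2. [r3c3∈{2,3,4,7}] r3c3 is the only open cell in row 3 admitting 2. So r3c3=2.
Step 3. [r7c7∈{8}] r7c7 is down to just 8. So r7c7=8.
Step 4. [r9c7∈{1}] only 1 remains possible at r9c7 ⇒ r9c7=1.
Step 5. [r7c9∈{3,5,7,9}] 7 has one home in row 7: r7c9, so r7c9=7.
Step 6. [r2c9∈{1}] r2c9's peers cover all but 1, so r2c9=1.
Step 7. [r5c6∈{1,2,3,5,8}] r5c6 is the only open cell in row 5 admitting 2 ⇒ r5c6=2.
Step 8. [r8c8∈{9}] r8c8 has the single candidate 9 ⇒ r8c8=9.
Step 9. [r9c8∈{3}] only 3 remains possible at r9c8 ⇒ r9c8=3.
Step 10. [r9c2∈{2,5,8,9}] row 9 places 2 nowhere but r9c2, so r9c2=2.
Step 11. [r9c6∈{4,5,6,8,9}] row 9 places 9 nowhere but r9c6 ⇒ r9c6=9.
Step 12. [r8c6∈{1,5,6,8}] in col 6, 6 fits only at r8c6 ⇒ r8c6=6.
Step 13. [r8c5∈{1,5,8}] r8c5 is the only open cell in row 8 admitting 1 ⇒ r8c5=1.
Step 14. [r8c3∈{5,8}] in row 8, 8 fits only at r8c3. So r8c3=8.
Step 15. [r4c3∈{3}] nothing but 3 survives at r4c3 ⇒ r4c3=3.
Step 16. [r5c4∈{1,3,5,8}] in row 5, 3 fits only at r5c4, so r5c4=3.
Step 17. [r1c6∈{1,3,4,5,8}] in row 1, 1 fits only at r1c6, so r1c6=1.
Step 18. [r1c5∈{3,5,7,8}] across row 1, 5 lands solely at r1c5, so r1c5=5.
Step 19. [r2c6∈{4,8}] across col 6, 8 lands solely at r2c6 ⇒ r2c6=8.
Step 20. [r5c1∈{8}] r5c1 has the single candidate 8, so r5c1=8.
Step 21. [r6c6∈{5}] nothing but 5 survives at r6c6 ⇒ r6c6=5.
Step 22. [r2c4∈{4}] only 4 remains possible at r2c4, so r2c4=4.
Step 23. [r2c2∈{7}] only 7 remains possible at r2c2. So r2c2=7.
Step 24. [r1c3∈{4}] r1c3's peers cover all but 4, so r1c3=4.
Step 25. [r9c3∈{5}] nothing but 5 survives at r9c3 ⇒ r9c3=5.
Step 26. [r7c5∈{3}] r7c5's peers cover all but 3, so r7c5=3.
Step 27. [r4c2∈{1}] only 1 remains possible at r4c2, so r4c2=1.
Step 28. [r3c8∈{4,7}] in row 3, 4 fits only at r3c8 ⇒ r3c8=4.
Step 29. [r6c9∈{2,3}] 3 has one home in row 6: r6c9. So r6c9=3.
Step 30. [r1c9∈{2}] r1c9 has the single candidate 2 ⇒ r1c9=2.
Step 31. [r8c9∈{5}] only 5 remains possible at r8c9. So r8c9=5.
Step 32. [r5c3∈{6}] r5c3 is down to just 6. So r5c3=6.
Step 33. [r9c5∈{8}] r9c5 has the single candidate 8, so r9c5=8.
Step 34. [r4c9∈{9}] only 9 remains possible at r4c9, so r4c9=9.
Step 35. [r7c4∈{5}] r7c4 has the single candidate 5. So r7c4=5.
Step 36. [r1c8∈{7}] only 7 remains possible at r1c8. So r1c8=7.
Step 37. [r5c8∈{1}] r5c8 is down to just 1, so r5c8=1.
Step 38. [r3c4∈{9}] only 9 remains possible at r3c4. So r3c4=9.
Step 39. [r6c7∈{2}] only 2 remains possible at r6c7. So r6c7=2.
Step 40. [r9c1∈{4}] only 4 remains possible at r9c1 ⇒ r9c1=4.
Step 41. [r1c2∈{8}] r1c2 is down to just 8, so r1c2=8.
Step 42. [r5c2∈{5}] r5c2 is down to just 5, so r5c2=5.
Step 43. [r4c4∈{8}] nothing but 8 survives at r4c4, so r4c4=8.
Step 44. [r3c6∈{3}] r3c6 has the single candidate 3. So r3c6=3.
Step 45. [r7c2∈{9}] only 9 remains possible at r7c2, so r7c2=9.
Step 46. [r7c6∈{4}] nothing but 4 survives at r7c6, so r7c6=4.
Step 47. [r3c5∈{7}] nothing but 7 survives at r3c5 ⇒ r3c5=7.
Step 48. [r1c1∈{3}] nothing but 3 survives at r1c1, so r1c1=3.
Step 49. [r9c9∈{6}] only 6 remains possible at r9c9 ⇒ r9c9=6.
Step 50. [r6c4∈{1}] r6c4 is down to just 1 ⇒ r6c4=1.
Step 51. [r6c3∈{7}] r6c3's peers cover all but 7, so r6c3=7.

Answer: 3 8 4 6 5 1 9 7 2 / 5 7 9 4 2 8 3 6 1 / 1 6 2 9 7 3 5 4 8 / 2 1 3 8 4 7 6 5 9 / 8 5 6 3 9 2 7 1 4 / 9 4 7 1 6 5 2 8 3 / 6 9 1 5 3 4 8 2 7 / 7 3 8 2 1 6 4 9 5 / 4 2 5 7 8 9 1 3 6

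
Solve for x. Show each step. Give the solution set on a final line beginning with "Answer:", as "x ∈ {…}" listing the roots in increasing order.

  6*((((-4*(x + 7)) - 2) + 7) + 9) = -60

Step 1. [6*((((-4*(x + 7)) - 2) + 7) + 9) = -60] LHS = 6·(…); ÷6 both sides, so div: (((-4*(x + 7)) - 2) + 7) + 9 = -10.
Step 2. [(((-4*(x + 7)) - 2) + 7) + 9 = -10] the outer +9 inverts by subtracting 9. So sub: ((-4*(x + 7)) - 2) + 7 = -19.
Step 3. [((-4*(x + 7)) - 2) + 7 = -19] +7 is outermost — subtract 7 both sides. So sub: (-4*(x + 7)) - 2 = -26.
Step 4. [(-4*(x + 7)) - 2 = -26] peel the -2: add 2 from each side ⇒ sub: -4*(x + 7) = -24.
Step 5. [-4*(x + 7) = -24] divide by the outer -4 ⇒ div: x + 7 = 6.
Step 6. [x + 7 = 6] peel the +7: subtract 7 from each side, so sub: x = -1.

Answer: x ∈ {-1}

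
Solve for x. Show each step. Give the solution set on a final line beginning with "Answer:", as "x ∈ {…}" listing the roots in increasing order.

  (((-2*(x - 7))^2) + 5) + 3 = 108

Step 1. [(((-2*(x - 7))^2) + 5) + 3 = 108] 3 comes off first (subtract 3), so sub: ((-2*(x - 7))^2) + 5 = 105.
Step 2. [((-2*(x - 7))^2) + 5 = 105] peel the +5: subtract 5 from each side. So sub: (-2*(x - 7))^2 = 100.
Step 3. [(-2*(x - 7))^2 = 100] 100 ≥ 0, LHS is (·)² — take ±√. So sqrt: -2*(x - 7) = 10 or -10.
Step 4. [-2*(x - 7) = 10 or -10] leading coefficient -2: divide by -2, so div: x - 7 = -5 or 5.
Step 5. [x - 7 = -5 or 5] add 7: x sits inside (… - 7) ⇒ sub: x = 2 or 12.

Answer: x ∈ {2, 12}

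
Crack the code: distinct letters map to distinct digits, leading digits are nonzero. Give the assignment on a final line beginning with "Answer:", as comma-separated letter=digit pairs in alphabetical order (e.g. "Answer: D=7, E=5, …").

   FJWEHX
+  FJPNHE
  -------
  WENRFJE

Step 1. [W] adding two 6-digit numbers gives at most 6+1 digits, and here it does — W is that final carry and must be 1 ⇒ W=1.
Step 2. [col 1: X + E ≡ E (mod 10)] column 1 reads X+E+carry(0)=E with nothing yet; with digits 1 already taken and all letters distinct, the only value for X is 0, so X=0.
Step 3. [col 1: X + E ≡ E (mod 10)] no forcing yet in column 1 (carry-in 0); E=5 is free and consistent — try it, so E=5.
Step 4. [col 2: H + H ≡ J (mod 10)] no forcing yet in column 2 (carry-in 0); H=3 is free and consistent — try it ⇒ H=3.
Step 5. [col 2: H + H ≡ J (mod 10)] in column 2 we have H+H≡J with carry-in 0; given H=3 and digits 0,1,3,5 already taken and all letters distinct, that pins J to 6 ⇒ J=6.
Step 6. [col 3: E + N ≡ F (mod 10)] several values work for F in column 3 (E + N ≡ F (mod 10), carry-in 0); try F=7. So F=7.
Step 7. [col 3: E + N ≡ F (mod 10)] from column 3 (E=5, F=7, carry-in 0, digits 0,1,3,5,6,7 already taken and all letters distinct): N must equal 2. So N=2.
Step 8. [col 4: W + P ≡ R (mod 10)] from column 4 (W=1, carry-in 0, digits 0,1,2,3,5,6,7 already taken and all letters distinct): P must equal 8. So P=8.
Step 9. [col 4: W + P ≡ R (mod 10)] from column 4 (W=1, P=8, carry-in 0, digits 0,1,2,3,5,6,7,8 already taken and all letters distinct): R must equal 9. So R=9.

Answer: E=5, F=7, H=3, J=6, N=2, P=8, R=9, W=1, X=0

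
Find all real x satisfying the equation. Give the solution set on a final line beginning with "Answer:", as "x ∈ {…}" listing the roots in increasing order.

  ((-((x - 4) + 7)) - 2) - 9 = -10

Step 1. [((-((x - 4) + 7)) - 2) - 9 = -10] add 9: x sits inside (… - 9), so sub: (-((x - 4) + 7)) - 2 = -1.
Step 2. [(-((x - 4) + 7)) - 2 = -1] peel the -2: add 2 from each side. So sub: -((x - 4) + 7) = 1.
Step 3. [-((x - 4) + 7) = 1] flip signs both sides, so neg: (x - 4) + 7 = -1.
Step 4. [(x - 4) + 7 = -1] 7 comes off first (subtract 7), so sub: x - 4 = -8.
Step 5. [x - 4 = -8] add 4: x sits inside (… - 4), so sub: x = -4.

Answer: x ∈ {-4}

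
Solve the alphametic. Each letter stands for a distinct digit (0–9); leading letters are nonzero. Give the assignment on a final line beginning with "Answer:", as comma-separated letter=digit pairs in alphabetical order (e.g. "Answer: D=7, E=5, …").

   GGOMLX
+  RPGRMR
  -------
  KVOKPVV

Step 1. [col 1: X + R ≡ V (mod 10)] X=9 is one option consistent with column 1 (X + R ≡ V (mod 10), carry-in 0) — take it, so X=9.
Step 2. [col 1: X + R ≡ V (mod 10)] several values work for V in column 1 (X + R ≡ V (mod 10), carry-in 0); try V=4. So V=4.
Step 3. [col 1: X + R ≡ V (mod 10)] column 1: given X=9, V=4, carry-in 0, and digits 4,9 already taken and all letters distinct, X+R≡V (mod 10) forces R=5 ⇒ R=5.
Step 4. [K] adding two 6-digit numbers gives at most 6+1 digits, and here it does — K is that final carry and must be 1. So K=1.
Step 5. [col 2: L + M ≡ V (mod 10)] column 2 (L + M ≡ V (mod 10), carry-in 1) doesn't pin M yet; pick M=7 and continue, so M=7.
Step 6. [col 2: L + M ≡ V (mod 10)] in column 2 we have L+M≡V with carry-in 1; given M=7, V=4 and digits 1,4,5,7,9 already taken and all letters distinct, that pins L to 6 ⇒ L=6.
Step 7. [col 3: M + R ≡ P (mod 10)] column 3 reads M+R+carry(1)=P with M=7, R=5; with digits 1,4,5,6,7,9 already taken and all letters distinct, the only value for P is 3 ⇒ P=3.
Step 8. [col 4: O + G ≡ K (mod 10)] column 4 (O + G ≡ K (mod 10), carry-in 1) doesn't pin O yet; pick O=2 and continue, so O=2.
Step 9. [col 4: O + G ≡ K (mod 10)] column 4 reads O+G+carry(1)=K with O=2, K=1; with digits 1,2,3,4,5,6,7,9 already taken and all letters distinct, the only value for G is 8, so G=8.

Answer: G=8, K=1, L=6, M=7, O=2, P=3, R=5, V=4, X=9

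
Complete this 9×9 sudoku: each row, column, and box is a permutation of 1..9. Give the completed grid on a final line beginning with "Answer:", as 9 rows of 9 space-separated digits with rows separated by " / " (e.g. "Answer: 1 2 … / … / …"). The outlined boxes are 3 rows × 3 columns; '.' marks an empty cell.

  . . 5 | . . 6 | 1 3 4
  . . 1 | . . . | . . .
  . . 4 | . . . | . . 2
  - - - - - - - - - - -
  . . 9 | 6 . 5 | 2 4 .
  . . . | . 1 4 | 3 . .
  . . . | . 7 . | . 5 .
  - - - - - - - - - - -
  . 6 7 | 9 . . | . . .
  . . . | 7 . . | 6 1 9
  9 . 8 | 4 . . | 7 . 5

Step 1. [r5c8∈{6,7,8,9}] across row 5, 9 lands solely at r5c8, so r5c8=9.
Step 2. [r6c7∈{8}] r6c7 is down to just 8. So r6c7=8.
Step 3. [r2c5∈{2,3,4,5,8,9}] in row 2, 4 fits only at r2c5, so r2c5=4.
Step 4. [r7c9∈{3,8}] col 9 places 3 nowhere but r7c9 ⇒ r7c9=3.
Step 5. [r2c9∈{6,7,8}] across col 9, 8 lands solely at r2c9. So r2c9=8.
Step 6. [r3c4∈{1,3,5,8}] 1 has one home in col 4: r3c4, so r3c4=1.
Step 7. [r9c8∈{2}] r9c8 has the single candidate 2. So r9c8=2.
Step 8. [r2c4∈{2,3,5}] 5 has one home in col 4: r2c4. So r2c4=5.
Step 9. [r6c4∈{2,3}] across col 4, 3 lands solely at r6c4. So r6c4=3.
Step 10. [r4c5∈{8}] r4c5's peers cover all but 8 ⇒ r4c5=8.
Step 11. [r8c3∈{2,3}] col 3 places 3 nowhere but r8c3 ⇒ r8c3=3.
Step 12. [r5c4∈{2}] r5c4 is down to just 2 ⇒ r5c4=2.
Step 13. [r5c3∈{6}] nothing but 6 survives at r5c3, so r5c3=6.
Step 14. [r9c2∈{1}] r9c2 is down to just 1, so r9c2=1.
Step 15. [r8c6∈{2,8}] across row 8, 8 lands solely at r8c6. So r8c6=8.
Step 16. [r2c7∈{9}] nothing but 9 survives at r2c7, so r2c7=9.
Step 17. [r9c6∈{3}] r9c6 is down to just 3 ⇒ r9c6=3.
Step 18. [r5c9∈{7}] nothing but 7 survives at r5c9, so r5c9=7.
Step 19. [r3c5∈{3,9}] r3c5 is the only open cell in col 5 admitting 3. So r3c5=3.
Step 20. [r1c5∈{2,9}] col 5 places 9 nowhere but r1c5. So r1c5=9.
Step 21. [r3c6∈{7}] r3c6 is down to just 7, so r3c6=7.
Step 22. [r2c8∈{6,7}] 7 has one home in col 8: r2c8 ⇒ r2c8=7.
Step 23. [r2c6∈{2}] only 2 remains possible at r2c6. So r2c6=2.
Step 24. [r1c4∈{8}] r1c4's peers cover all but 8 ⇒ r1c4=8.
Step 25. [r4c9∈{1}] only 1 remains possible at r4c9 ⇒ r4c9=1.
Step 26. [r6c1∈{1,2,4}] row 6 places 1 nowhere but r6c1, so r6c1=1.
Step 27. [r2c1∈{3,6}] across row 2, 6 lands solely at r2c1 ⇒ r2c1=6.
Step 28. [r6c2∈{2,4}] r6c2 is the only open cell in row 6 admitting 4 ⇒ r6c2=4.
Step 29. [r8c1∈{2,4,5}] r8c1 is the only open cell in row 8 admitting 4. So r8c1=4.
Step 30. [r3c1∈{8}] r3c1's peers cover all but 8, so r3c1=8.
Step 31. [r4c1∈{3,7}] col 1 places 3 nowhere but r4c1, so r4c1=3.
Step 32. [r1c1∈{2,7}] across col 1, 7 lands solely at r1c1. So r1c1=7.
Step 33. [r7c1∈{2,5}] 2 has one home in col 1: r7c1. So r7c1=2.
Step 34. [r8c2∈{5}] only 5 remains possible at r8c2 ⇒ r8c2=5.
Step 35. [r9c5∈{6}] r9c5 has the single candidate 6 ⇒ r9c5=6.
Step 36. [r6c9∈{6}] only 6 remains possible at r6c9. So r6c9=6.
Step 37. [r3c7∈{5}] only 5 remains possible at r3c7, so r3c7=5.
Step 38. [r8c5∈{2}] nothing but 2 survives at r8c5 ⇒ r8c5=2.
Step 39. [r3c8∈{6}] nothing but 6 survives at r3c8 ⇒ r3c8=6.
Step 40. [r6c6∈{9}] nothing but 9 survives at r6c6. So r6c6=9.
Step 41. [r2c2∈{3}] r2c2 is down to just 3, so r2c2=3.
Step 42. [r6c3∈{2}] r6c3 has the single candidate 2. So r6c3=2.
Step 43. [r5c2∈{8}] nothing but 8 survives at r5c2, so r5c2=8.
Step 44. [r7c8∈{8}] only 8 remains possible at r7c8 ⇒ r7c8=8.
Step 45. [r7c6∈{1}] nothing but 1 survives at r7c6 ⇒ r7c6=1.
Step 46. [r7c7∈{4}] r7c7's peers cover all but 4. So r7c7=4.
Step 47. [r5c1∈{5}] r5c1's peers cover all but 5, so r5c1=5.
Step 48. [r7c5∈{5}] only 5 remains possible at r7c5, so r7c5=5.
Step 49. [r1c2∈{2}] r1c2 has the single candidate 2. So r1c2=2.
Step 50. [r4c2∈{7}] only 7 remains possible at r4c2. So r4c2=7.
Step 51. [r3c2∈{9}] r3c2 is down to just 9, so r3c2=9.

Answer: 7 2 5 8 9 6 1 3 4 / 6 3 1 5 4 2 9 7 8 / 8 9 4 1 3 7 5 6 2 / 3 7 9 6 8 5 2 4 1 / 5 8 6 2 1 4 3 9 7 / 1 4 2 3 7 9 8 5 6 / 2 6 7 9 5 1 4 8 3 / 4 5 3 7 2 8 6 1 9 / 9 1 8 4 6 3 7 2 5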